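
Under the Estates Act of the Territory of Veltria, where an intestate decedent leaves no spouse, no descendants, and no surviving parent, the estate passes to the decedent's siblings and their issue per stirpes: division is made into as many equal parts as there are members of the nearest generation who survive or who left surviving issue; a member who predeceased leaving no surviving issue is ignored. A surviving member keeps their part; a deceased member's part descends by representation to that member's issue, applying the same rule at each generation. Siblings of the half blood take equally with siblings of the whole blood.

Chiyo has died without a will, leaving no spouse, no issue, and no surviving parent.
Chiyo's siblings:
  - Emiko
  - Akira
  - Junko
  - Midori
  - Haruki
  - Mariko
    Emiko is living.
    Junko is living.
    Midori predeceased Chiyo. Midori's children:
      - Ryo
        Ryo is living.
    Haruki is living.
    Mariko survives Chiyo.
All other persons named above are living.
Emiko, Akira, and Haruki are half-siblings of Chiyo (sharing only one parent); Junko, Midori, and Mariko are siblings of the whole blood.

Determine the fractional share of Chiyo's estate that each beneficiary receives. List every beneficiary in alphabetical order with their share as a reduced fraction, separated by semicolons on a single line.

Akira 1/6; Emiko 1/6; Haruki 1/6; Junko 1/6; Mariko 1/6; Ryo 1/6

No spouse, descendants, or parent survives, so the estate passes to Chiyo's siblings per stirpes.
Half-blood and whole-blood siblings take equally under the stated rule.
The estate is divided into 6 equal shares of 1/6 among Emiko, Akira, Junko, Midori, Haruki, Mariko.
Emiko is living and takes 1/6.
Akira is living and takes 1/6.
Junko is living and takes 1/6.
Midori predeceased; the 1/6 allotted to Midori's branch passes to Midori's issue by representation.
Ryo is the sole taker at this level and receives the full 1/6.
Haruki is living and takes 1/6.
Mariko is living and takes 1/6.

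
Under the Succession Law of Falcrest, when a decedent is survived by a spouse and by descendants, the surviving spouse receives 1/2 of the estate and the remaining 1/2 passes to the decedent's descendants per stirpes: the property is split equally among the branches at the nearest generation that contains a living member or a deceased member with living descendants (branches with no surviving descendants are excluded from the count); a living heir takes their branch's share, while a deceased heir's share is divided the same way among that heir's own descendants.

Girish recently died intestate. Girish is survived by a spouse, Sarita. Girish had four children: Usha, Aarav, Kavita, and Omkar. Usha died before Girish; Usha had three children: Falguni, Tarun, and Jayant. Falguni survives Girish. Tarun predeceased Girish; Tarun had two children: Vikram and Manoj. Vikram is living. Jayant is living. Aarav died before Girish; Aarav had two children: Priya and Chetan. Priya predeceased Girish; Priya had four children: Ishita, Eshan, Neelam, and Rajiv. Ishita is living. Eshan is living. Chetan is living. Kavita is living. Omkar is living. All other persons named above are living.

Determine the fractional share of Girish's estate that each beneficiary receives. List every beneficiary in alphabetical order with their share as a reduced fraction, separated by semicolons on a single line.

Chetan 1/16; Eshan 1/64; Falguni 1/24; Ishita 1/64; Jayant 1/24; Kavita 1/8; Manoj 1/48; Neelam 1/64; Omkar 1/8; Rajiv 1/64; Sarita 1/2; Vikram 1/48

Sarita, as surviving spouse, takes 1/2.
The remaining 1/2 passes to Girish's descendants per stirpes.
The 1/2 is divided into 4 equal shares of 1/8 among Usha, Aarav, Kavita, Omkar.
Usha predeceased; the 1/8 allotted to Usha's branch passes to Usha's issue by representation.
The 1/8 is divided into 3 equal shares of 1/24 among Falguni, Tarun, Jayant.
Falguni is living and takes 1/24.
Tarun predeceased; the 1/24 allotted to Tarun's branch passes to Tarun's issue by representation.
The 1/24 is divided into 2 equal shares of 1/48 among Vikram, Manoj.
Vikram is living and takes 1/48.
Manoj is living and takes 1/48.
Jayant is living and takes 1/24.
Aarav predeceased; the 1/8 allotted to Aarav's branch passes to Aarav's issue by representation.
The 1/8 is divided into 2 equal shares of 1/16 among Priya, Chetan.
Priya predeceased; the 1/16 allotted to Priya's branch passes to Priya's issue by representation.
The 1/16 is divided into 4 equal shares of 1/64 among Ishita, Eshan, Neelam, Rajiv.
Ishita is living and takes 1/64.
Eshan is living and takes 1/64.
Neelam is living and takes 1/64.
Rajiv is living and takes 1/64.
Chetan is living and takes 1/16.
Kavita is living and takes 1/8.
Omkar is living and takes 1/8.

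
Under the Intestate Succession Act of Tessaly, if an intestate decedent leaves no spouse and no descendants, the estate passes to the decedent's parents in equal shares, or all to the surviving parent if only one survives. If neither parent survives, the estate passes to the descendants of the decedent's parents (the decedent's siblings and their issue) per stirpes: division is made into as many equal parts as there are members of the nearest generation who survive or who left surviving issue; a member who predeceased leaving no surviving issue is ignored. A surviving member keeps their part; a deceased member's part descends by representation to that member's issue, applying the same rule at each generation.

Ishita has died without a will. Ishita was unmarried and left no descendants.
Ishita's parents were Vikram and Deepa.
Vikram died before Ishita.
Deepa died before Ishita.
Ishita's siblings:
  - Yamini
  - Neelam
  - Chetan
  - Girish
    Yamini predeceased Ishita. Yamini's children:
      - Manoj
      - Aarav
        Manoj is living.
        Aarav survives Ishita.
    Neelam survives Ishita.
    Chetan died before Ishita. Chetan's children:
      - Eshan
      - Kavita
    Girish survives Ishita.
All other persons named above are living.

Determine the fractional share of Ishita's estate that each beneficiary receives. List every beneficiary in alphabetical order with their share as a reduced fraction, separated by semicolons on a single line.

Neither parent survives and there are no descendants, so the estate passes to Ishita's siblings and their issue per stirpes.
The estate is divided into 4 equal shares of 1/4 among Yamini, Neelam, Chetan, Girish.
Yamini predeceased; the 1/4 allotted to Yamini's branch passes to Yamini's issue by representation.
The 1/4 is divided into 2 equal shares of 1/8 among Manoj, Aarav.
Manoj is living and takes 1/8.
Aarav is living and takes 1/8.
Neelam is living and takes 1/4.
Chetan predeceased; the 1/4 allotted to Chetan's branch passes to Chetan's issue by representation.
The 1/4 is divided into 2 equal shares of 1/8 among Eshan, Kavita.
Eshan is living and takes 1/8.
Kavita is living and takes 1/8.
Girish is living and takes 1/4.

Aarav 1/8; Eshan 1/8; Girish 1/4; Kavita 1/8; Manoj 1/8; Neelam 1/4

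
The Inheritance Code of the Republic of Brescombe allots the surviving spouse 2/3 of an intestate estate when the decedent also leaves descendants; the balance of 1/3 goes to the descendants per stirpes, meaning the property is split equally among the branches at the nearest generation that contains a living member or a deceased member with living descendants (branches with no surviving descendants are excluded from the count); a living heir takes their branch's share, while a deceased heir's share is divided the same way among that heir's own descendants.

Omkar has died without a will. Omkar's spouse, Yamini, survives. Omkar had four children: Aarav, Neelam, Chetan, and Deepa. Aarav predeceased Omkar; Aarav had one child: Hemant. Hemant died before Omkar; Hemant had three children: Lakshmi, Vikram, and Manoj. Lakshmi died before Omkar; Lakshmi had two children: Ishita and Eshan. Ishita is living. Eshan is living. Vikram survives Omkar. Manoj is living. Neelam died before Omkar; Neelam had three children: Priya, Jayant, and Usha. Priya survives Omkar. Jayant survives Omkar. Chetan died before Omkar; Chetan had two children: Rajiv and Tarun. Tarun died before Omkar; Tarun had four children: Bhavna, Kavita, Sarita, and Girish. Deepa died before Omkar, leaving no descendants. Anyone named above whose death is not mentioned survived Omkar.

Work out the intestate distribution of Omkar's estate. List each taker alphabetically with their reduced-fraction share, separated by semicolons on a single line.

Yamini, as surviving spouse, takes 2/3.
The remaining 1/3 passes to Omkar's descendants per stirpes.
Deepa left no surviving issue, so that branch lapses and is disregarded.
The 1/3 is divided into 3 equal shares of 1/9 among Aarav, Neelam, Chetan.
Aarav predeceased; the 1/9 allotted to Aarav's branch passes to Aarav's issue by representation.
Hemant's line is the sole branch at this level, so the full 1/9 passes to Hemant's issue by representation.
The 1/9 is divided into 3 equal shares of 1/27 among Lakshmi, Vikram, Manoj.
Lakshmi predeceased; the 1/27 allotted to Lakshmi's branch passes to Lakshmi's issue by representation.
The 1/27 is divided into 2 equal shares of 1/54 among Ishita, Eshan.
Ishita is living and takes 1/54.
Eshan is living and takes 1/54.
Vikram is living and takes 1/27.
Manoj is living and takes 1/27.
Neelam predeceased; the 1/9 allotted to Neelam's branch passes to Neelam's issue by representation.
The 1/9 is divided into 3 equal shares of 1/27 among Priya, Jayant, Usha.
Priya is living and takes 1/27.
Jayant is living and takes 1/27.
Usha is living and takes 1/27.
Chetan predeceased; the 1/9 allotted to Chetan's branch passes to Chetan's issue by representation.
The 1/9 is divided into 2 equal shares of 1/18 among Rajiv, Tarun.
Rajiv is living and takes 1/18.
Tarun predeceased; the 1/18 allotted to Tarun's branch passes to Tarun's issue by representation.
The 1/18 is divided into 4 equal shares of 1/72 among Bhavna, Kavita, Sarita, Girish.
Bhavna is living and takes 1/72.
Kavita is living and takes 1/72.
Sarita is living and takes 1/72.
Girish is living and takes 1/72.

Bhavna 1/72; Eshan 1/54; Girish 1/72; Ishita 1/54; Jayant 1/27; Kavita 1/72; Manoj 1/27; Priya 1/27; Rajiv 1/18; Sarita 1/72; Usha 1/27; Vikram 1/27; Yamini 2/3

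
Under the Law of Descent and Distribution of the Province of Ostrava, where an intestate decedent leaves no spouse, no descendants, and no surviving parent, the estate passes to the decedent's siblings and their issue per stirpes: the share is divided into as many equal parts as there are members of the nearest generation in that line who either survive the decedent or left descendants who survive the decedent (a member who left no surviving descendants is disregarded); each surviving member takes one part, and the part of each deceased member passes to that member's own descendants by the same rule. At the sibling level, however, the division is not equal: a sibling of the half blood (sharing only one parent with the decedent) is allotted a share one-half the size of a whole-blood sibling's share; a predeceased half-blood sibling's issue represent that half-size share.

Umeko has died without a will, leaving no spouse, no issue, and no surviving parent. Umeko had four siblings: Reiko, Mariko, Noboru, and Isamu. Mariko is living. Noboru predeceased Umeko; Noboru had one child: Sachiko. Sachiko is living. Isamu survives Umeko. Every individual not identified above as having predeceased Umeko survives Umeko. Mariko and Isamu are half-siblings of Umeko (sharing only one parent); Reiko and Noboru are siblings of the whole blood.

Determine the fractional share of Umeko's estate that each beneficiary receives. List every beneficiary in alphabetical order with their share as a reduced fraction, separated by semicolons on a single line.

Isamu 1/6; Mariko 1/6; Reiko 1/3; Sachiko 1/3

No spouse, descendants, or parent survives, so the estate passes to Umeko's siblings per stirpes.
Half-blood siblings count for one-half the weight of whole-blood siblings at the initial division.
Dividing 1 in proportion to weights (total weight 3): Reiko (weight 1) → 1/3; Mariko (weight 1/2) → 1/6; Noboru (weight 1) → 1/3; Isamu (weight 1/2) → 1/6.
Reiko is living and takes 1/3.
Mariko is living and takes 1/6.
Noboru predeceased; the 1/3 allotted to Noboru's branch passes to Noboru's issue by representation.
Sachiko is the sole taker at this level and receives the full 1/3.
Isamu is living and takes 1/6.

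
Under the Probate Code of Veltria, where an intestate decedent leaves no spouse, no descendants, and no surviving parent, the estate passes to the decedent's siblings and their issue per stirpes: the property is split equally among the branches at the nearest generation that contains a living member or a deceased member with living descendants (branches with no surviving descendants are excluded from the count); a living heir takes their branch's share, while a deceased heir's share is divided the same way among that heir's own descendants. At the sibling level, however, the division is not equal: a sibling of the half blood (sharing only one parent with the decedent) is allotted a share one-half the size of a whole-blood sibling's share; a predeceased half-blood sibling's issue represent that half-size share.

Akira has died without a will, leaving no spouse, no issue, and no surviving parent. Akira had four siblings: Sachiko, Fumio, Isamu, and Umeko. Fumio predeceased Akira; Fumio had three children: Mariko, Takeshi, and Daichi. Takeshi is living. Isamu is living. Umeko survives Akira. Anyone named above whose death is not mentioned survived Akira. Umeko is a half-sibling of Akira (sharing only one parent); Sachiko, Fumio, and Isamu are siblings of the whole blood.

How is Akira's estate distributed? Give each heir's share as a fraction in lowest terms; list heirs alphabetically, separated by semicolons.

Daichi 2/21; Isamu 2/7; Mariko 2/21; Sachiko 2/7; Takeshi 2/21; Umeko 1/7

No spouse, descendants, or parent survives, so the estate passes to Akira's siblings per stirpes.
Half-blood siblings count for one-half the weight of whole-blood siblings at the initial division.
Dividing 1 in proportion to weights (total weight 7/2): Sachiko (weight 1) → 2/7; Fumio (weight 1) → 2/7; Isamu (weight 1) → 2/7; Umeko (weight 1/2) → 1/7.
Sachiko is living and takes 2/7.
Fumio predeceased; the 2/7 allotted to Fumio's branch passes to Fumio's issue by representation.
The 2/7 is divided into 3 equal shares of 2/21 among Mariko, Takeshi, Daichi.
Mariko is living and takes 2/21.
Takeshi is living and takes 2/21.
Daichi is living and takes 2/21.
Isamu is living and takes 2/7.
Umeko is living and takes 1/7.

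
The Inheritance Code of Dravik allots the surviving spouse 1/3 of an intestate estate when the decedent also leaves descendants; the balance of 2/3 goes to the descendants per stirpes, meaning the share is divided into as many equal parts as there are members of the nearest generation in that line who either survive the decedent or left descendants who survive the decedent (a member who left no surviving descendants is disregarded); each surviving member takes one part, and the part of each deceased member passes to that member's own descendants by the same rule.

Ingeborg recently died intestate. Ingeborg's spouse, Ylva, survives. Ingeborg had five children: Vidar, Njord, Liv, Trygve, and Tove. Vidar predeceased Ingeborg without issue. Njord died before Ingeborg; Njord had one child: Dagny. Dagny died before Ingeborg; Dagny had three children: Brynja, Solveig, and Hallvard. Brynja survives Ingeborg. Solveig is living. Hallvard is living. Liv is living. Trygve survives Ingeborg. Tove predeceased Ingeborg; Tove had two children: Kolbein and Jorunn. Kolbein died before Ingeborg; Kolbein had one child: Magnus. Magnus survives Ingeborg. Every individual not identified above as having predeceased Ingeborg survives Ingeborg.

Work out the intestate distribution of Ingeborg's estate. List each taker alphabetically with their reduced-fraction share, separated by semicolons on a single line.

Ylva, as surviving spouse, takes 1/3.
The remaining 2/3 passes to Ingeborg's descendants per stirpes.
Vidar left no surviving issue, so that branch lapses and is disregarded.
The 2/3 is divided into 4 equal shares of 1/6 among Njord, Liv, Trygve, Tove.
Njord predeceased; the 1/6 allotted to Njord's branch passes to Njord's issue by representation.
Dagny's line is the sole branch at this level, so the full 1/6 passes to Dagny's issue by representation.
The 1/6 is divided into 3 equal shares of 1/18 among Brynja, Solveig, Hallvard.
Brynja is living and takes 1/18.
Solveig is living and takes 1/18.
Hallvard is living and takes 1/18.
Liv is living and takes 1/6.
Trygve is living and takes 1/6.
Tove predeceased; the 1/6 allotted to Tove's branch passes to Tove's issue by representation.
The 1/6 is divided into 2 equal shares of 1/12 among Kolbein, Jorunn.
Kolbein predeceased; the 1/12 allotted to Kolbein's branch passes to Kolbein's issue by representation.
Magnus is the sole taker at this level and receives the full 1/12.
Jorunn is living and takes 1/12.

Brynja 1/18; Hallvard 1/18; Jorunn 1/12; Liv 1/6; Magnus 1/12; Solveig 1/18; Trygve 1/6; Ylva 1/3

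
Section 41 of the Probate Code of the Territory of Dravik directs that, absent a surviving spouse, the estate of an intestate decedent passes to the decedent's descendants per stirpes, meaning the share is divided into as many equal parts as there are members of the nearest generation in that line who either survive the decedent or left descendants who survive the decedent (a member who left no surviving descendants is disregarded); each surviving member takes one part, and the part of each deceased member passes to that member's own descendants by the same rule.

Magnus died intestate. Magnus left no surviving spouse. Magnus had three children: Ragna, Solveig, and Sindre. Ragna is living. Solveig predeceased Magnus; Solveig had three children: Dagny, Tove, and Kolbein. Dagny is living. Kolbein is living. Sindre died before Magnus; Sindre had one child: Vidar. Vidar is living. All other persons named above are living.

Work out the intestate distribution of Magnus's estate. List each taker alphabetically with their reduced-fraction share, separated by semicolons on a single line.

There is no surviving spouse, so the entire estate passes to Magnus's descendants per stirpes.
The estate is divided into 3 equal shares of 1/3 among Ragna, Solveig, Sindre.
Ragna is living and takes 1/3.
Solveig predeceased; the 1/3 allotted to Solveig's branch passes to Solveig's issue by representation.
The 1/3 is divided into 3 equal shares of 1/9 among Dagny, Tove, Kolbein.
Dagny is living and takes 1/9.
Tove is living and takes 1/9.
Kolbein is living and takes 1/9.
Sindre predeceased; the 1/3 allotted to Sindre's branch passes to Sindre's issue by representation.
Vidar is the sole taker at this level and receives the full 1/3.

Dagny 1/9; Kolbein 1/9; Ragna 1/3; Tove 1/9; Vidar 1/3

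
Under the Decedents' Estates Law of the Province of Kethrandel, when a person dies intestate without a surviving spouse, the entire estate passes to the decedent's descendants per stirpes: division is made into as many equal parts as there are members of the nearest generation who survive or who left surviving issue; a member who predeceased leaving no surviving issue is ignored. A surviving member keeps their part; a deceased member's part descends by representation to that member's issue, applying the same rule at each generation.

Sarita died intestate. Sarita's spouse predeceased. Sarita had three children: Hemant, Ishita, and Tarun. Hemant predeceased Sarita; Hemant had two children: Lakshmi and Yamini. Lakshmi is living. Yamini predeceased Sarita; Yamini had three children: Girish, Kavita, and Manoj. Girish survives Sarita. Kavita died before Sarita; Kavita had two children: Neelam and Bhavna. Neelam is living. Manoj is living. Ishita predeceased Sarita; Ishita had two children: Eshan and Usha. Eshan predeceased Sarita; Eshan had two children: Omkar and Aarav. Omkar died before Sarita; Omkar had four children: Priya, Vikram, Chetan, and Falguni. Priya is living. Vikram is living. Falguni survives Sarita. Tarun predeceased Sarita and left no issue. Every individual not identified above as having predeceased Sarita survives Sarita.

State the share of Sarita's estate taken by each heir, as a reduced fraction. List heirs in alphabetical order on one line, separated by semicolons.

There is no surviving spouse, so the entire estate passes to Sarita's descendants per stirpes.
Tarun left no surviving issue, so that branch lapses and is disregarded.
The estate is divided into 2 equal shares of 1/2 among Hemant, Ishita.
Hemant predeceased; the 1/2 allotted to Hemant's branch passes to Hemant's issue by representation.
The 1/2 is divided into 2 equal shares of 1/4 among Lakshmi, Yamini.
Lakshmi is living and takes 1/4.
Yamini predeceased; the 1/4 allotted to Yamini's branch passes to Yamini's issue by representation.
The 1/4 is divided into 3 equal shares of 1/12 among Girish, Kavita, Manoj.
Girish is living and takes 1/12.
Kavita predeceased; the 1/12 allotted to Kavita's branch passes to Kavita's issue by representation.
The 1/12 is divided into 2 equal shares of 1/24 among Neelam, Bhavna.
Neelam is living and takes 1/24.
Bhavna is living and takes 1/24.
Manoj is living and takes 1/12.
Ishita predeceased; the 1/2 allotted to Ishita's branch passes to Ishita's issue by representation.
The 1/2 is divided into 2 equal shares of 1/4 among Eshan, Usha.
Eshan predeceased; the 1/4 allotted to Eshan's branch passes to Eshan's issue by representation.
The 1/4 is divided into 2 equal shares of 1/8 among Omkar, Aarav.
Omkar predeceased; the 1/8 allotted to Omkar's branch passes to Omkar's issue by representation.
The 1/8 is divided into 4 equal shares of 1/32 among Priya, Vikram, Chetan, Falguni.
Priya is living and takes 1/32.
Vikram is living and takes 1/32.
Chetan is living and takes 1/32.
Falguni is living and takes 1/32.
Aarav is living and takes 1/8.
Usha is living and takes 1/4.

Aarav 1/8; Bhavna 1/24; Chetan 1/32; Falguni 1/32; Girish 1/12; Lakshmi 1/4; Manoj 1/12; Neelam 1/24; Priya 1/32; Usha 1/4; Vikram 1/32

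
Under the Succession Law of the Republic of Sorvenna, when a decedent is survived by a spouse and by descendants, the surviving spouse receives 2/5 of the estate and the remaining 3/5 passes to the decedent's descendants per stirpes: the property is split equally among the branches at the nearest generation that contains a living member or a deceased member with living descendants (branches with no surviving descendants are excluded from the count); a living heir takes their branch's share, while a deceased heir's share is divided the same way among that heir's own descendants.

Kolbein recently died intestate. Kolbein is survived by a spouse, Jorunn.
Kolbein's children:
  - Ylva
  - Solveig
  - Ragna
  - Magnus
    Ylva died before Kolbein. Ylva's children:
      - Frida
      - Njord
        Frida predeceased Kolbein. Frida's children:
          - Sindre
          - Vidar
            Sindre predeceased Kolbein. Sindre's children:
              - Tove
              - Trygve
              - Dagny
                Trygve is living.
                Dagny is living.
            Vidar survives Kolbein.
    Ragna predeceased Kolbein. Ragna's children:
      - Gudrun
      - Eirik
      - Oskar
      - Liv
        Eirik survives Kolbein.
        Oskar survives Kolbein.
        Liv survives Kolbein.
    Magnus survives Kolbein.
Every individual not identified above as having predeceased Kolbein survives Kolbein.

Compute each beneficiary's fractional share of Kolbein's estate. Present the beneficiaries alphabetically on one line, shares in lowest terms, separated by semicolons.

Jorunn, as surviving spouse, takes 2/5.
The remaining 3/5 passes to Kolbein's descendants per stirpes.
The 3/5 is divided into 4 equal shares of 3/20 among Ylva, Solveig, Ragna, Magnus.
Ylva predeceased; the 3/20 allotted to Ylva's branch passes to Ylva's issue by representation.
The 3/20 is divided into 2 equal shares of 3/40 among Frida, Njord.
Frida predeceased; the 3/40 allotted to Frida's branch passes to Frida's issue by representation.
The 3/40 is divided into 2 equal shares of 3/80 among Sindre, Vidar.
Sindre predeceased; the 3/80 allotted to Sindre's branch passes to Sindre's issue by representation.
The 3/80 is divided into 3 equal shares of 1/80 among Tove, Trygve, Dagny.
Tove is living and takes 1/80.
Trygve is living and takes 1/80.
Dagny is living and takes 1/80.
Vidar is living and takes 3/80.
Njord is living and takes 3/40.
Solveig is living and takes 3/20.
Ragna predeceased; the 3/20 allotted to Ragna's branch passes to Ragna's issue by representation.
The 3/20 is divided into 4 equal shares of 3/80 among Gudrun, Eirik, Oskar, Liv.
Gudrun is living and takes 3/80.
Eirik is living and takes 3/80.
Oskar is living and takes 3/80.
Liv is living and takes 3/80.
Magnus is living and takes 3/20.

Dagny 1/80; Eirik 3/80; Gudrun 3/80; Jorunn 2/5; Liv 3/80; Magnus 3/20; Njord 3/40; Oskar 3/80; Solveig 3/20; Tove 1/80; Trygve 1/80; Vidar 3/80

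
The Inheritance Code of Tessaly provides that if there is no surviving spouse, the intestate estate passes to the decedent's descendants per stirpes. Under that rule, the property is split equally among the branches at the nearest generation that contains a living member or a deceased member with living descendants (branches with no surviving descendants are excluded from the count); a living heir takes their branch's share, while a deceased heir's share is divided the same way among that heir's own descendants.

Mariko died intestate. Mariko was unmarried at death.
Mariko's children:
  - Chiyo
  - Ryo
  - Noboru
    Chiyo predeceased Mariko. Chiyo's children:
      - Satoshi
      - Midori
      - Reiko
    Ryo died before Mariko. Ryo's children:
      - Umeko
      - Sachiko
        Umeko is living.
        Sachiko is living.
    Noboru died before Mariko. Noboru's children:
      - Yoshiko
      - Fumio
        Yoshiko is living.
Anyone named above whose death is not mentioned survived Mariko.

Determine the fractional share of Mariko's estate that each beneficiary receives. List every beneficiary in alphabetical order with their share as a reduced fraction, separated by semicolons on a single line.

There is no surviving spouse, so the entire estate passes to Mariko's descendants per stirpes.
The estate is divided into 3 equal shares of 1/3 among Chiyo, Ryo, Noboru.
Chiyo predeceased; the 1/3 allotted to Chiyo's branch passes to Chiyo's issue by representation.
The 1/3 is divided into 3 equal shares of 1/9 among Satoshi, Midori, Reiko.
Satoshi is living and takes 1/9.
Midori is living and takes 1/9.
Reiko is living and takes 1/9.
Ryo predeceased; the 1/3 allotted to Ryo's branch passes to Ryo's issue by representation.
The 1/3 is divided into 2 equal shares of 1/6 among Umeko, Sachiko.
Umeko is living and takes 1/6.
Sachiko is living and takes 1/6.
Noboru predeceased; the 1/3 allotted to Noboru's branch passes to Noboru's issue by representation.
The 1/3 is divided into 2 equal shares of 1/6 among Yoshiko, Fumio.
Yoshiko is living and takes 1/6.
Fumio is living and takes 1/6.

Fumio 1/6; Midori 1/9; Reiko 1/9; Sachiko 1/6; Satoshi 1/9; Umeko 1/6; Yoshiko 1/6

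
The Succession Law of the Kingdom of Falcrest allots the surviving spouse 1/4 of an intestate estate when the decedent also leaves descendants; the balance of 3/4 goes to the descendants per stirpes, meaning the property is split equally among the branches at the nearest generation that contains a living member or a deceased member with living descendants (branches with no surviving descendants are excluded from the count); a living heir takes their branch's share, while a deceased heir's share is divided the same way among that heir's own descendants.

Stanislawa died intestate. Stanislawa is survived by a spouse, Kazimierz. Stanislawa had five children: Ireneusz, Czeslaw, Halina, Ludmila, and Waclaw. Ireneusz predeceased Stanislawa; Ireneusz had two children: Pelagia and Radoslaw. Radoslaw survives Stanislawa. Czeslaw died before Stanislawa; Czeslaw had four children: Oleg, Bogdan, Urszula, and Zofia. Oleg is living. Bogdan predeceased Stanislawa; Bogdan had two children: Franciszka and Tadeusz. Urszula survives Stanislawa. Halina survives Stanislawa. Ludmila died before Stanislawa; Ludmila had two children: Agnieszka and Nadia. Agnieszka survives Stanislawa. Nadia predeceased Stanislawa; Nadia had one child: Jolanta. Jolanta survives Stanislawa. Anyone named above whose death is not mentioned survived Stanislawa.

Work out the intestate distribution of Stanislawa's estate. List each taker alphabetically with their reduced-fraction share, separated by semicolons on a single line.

Agnieszka 3/40; Franciszka 3/160; Halina 3/20; Jolanta 3/40; Kazimierz 1/4; Oleg 3/80; Pelagia 3/40; Radoslaw 3/40; Tadeusz 3/160; Urszula 3/80; Waclaw 3/20; Zofia 3/80

Kazimierz, as surviving spouse, takes 1/4.
The remaining 3/4 passes to Stanislawa's descendants per stirpes.
The 3/4 is divided into 5 equal shares of 3/20 among Ireneusz, Czeslaw, Halina, Ludmila, Waclaw.
Ireneusz predeceased; the 3/20 allotted to Ireneusz's branch passes to Ireneusz's issue by representation.
The 3/20 is divided into 2 equal shares of 3/40 among Pelagia, Radoslaw.
Pelagia is living and takes 3/40.
Radoslaw is living and takes 3/40.
Czeslaw predeceased; the 3/20 allotted to Czeslaw's branch passes to Czeslaw's issue by representation.
The 3/20 is divided into 4 equal shares of 3/80 among Oleg, Bogdan, Urszula, Zofia.
Oleg is living and takes 3/80.
Bogdan predeceased; the 3/80 allotted to Bogdan's branch passes to Bogdan's issue by representation.
The 3/80 is divided into 2 equal shares of 3/160 among Franciszka, Tadeusz.
Franciszka is living and takes 3/160.
Tadeusz is living and takes 3/160.
Urszula is living and takes 3/80.
Zofia is living and takes 3/80.
Halina is living and takes 3/20.
Ludmila predeceased; the 3/20 allotted to Ludmila's branch passes to Ludmila's issue by representation.
The 3/20 is divided into 2 equal shares of 3/40 among Agnieszka, Nadia.
Agnieszka is living and takes 3/40.
Nadia predeceased; the 3/40 allotted to Nadia's branch passes to Nadia's issue by representation.
Jolanta is the sole taker at this level and receives the full 3/40.
Waclaw is living and takes 3/20.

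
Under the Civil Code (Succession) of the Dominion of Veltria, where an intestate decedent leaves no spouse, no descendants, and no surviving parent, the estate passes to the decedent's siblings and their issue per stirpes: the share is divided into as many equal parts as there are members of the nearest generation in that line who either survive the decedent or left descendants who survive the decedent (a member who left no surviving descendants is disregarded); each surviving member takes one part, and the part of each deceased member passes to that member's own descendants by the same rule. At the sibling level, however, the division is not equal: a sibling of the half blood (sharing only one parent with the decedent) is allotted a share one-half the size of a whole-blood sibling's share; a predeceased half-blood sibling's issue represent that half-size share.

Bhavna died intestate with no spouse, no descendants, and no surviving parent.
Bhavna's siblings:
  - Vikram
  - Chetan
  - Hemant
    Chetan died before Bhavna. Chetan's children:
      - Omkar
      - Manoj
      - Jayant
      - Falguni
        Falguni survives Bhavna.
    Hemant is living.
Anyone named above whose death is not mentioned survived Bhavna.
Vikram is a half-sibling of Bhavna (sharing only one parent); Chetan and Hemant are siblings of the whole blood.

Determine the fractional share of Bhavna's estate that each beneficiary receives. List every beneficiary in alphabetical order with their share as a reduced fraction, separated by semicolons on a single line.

No spouse, descendants, or parent survives, so the estate passes to Bhavna's siblings per stirpes.
Half-blood siblings count for one-half the weight of whole-blood siblings at the initial division.
Dividing 1 in proportion to weights (total weight 5/2): Vikram (weight 1/2) → 1/5; Chetan (weight 1) → 2/5; Hemant (weight 1) → 2/5.
Vikram is living and takes 1/5.
Chetan predeceased; the 2/5 allotted to Chetan's branch passes to Chetan's issue by representation.
The 2/5 is divided into 4 equal shares of 1/10 among Omkar, Manoj, Jayant, Falguni.
Omkar is living and takes 1/10.
Manoj is living and takes 1/10.
Jayant is living and takes 1/10.
Falguni is living and takes 1/10.
Hemant is living and takes 2/5.

Falguni 1/10; Hemant 2/5; Jayant 1/10; Manoj 1/10; Omkar 1/10; Vikram 1/5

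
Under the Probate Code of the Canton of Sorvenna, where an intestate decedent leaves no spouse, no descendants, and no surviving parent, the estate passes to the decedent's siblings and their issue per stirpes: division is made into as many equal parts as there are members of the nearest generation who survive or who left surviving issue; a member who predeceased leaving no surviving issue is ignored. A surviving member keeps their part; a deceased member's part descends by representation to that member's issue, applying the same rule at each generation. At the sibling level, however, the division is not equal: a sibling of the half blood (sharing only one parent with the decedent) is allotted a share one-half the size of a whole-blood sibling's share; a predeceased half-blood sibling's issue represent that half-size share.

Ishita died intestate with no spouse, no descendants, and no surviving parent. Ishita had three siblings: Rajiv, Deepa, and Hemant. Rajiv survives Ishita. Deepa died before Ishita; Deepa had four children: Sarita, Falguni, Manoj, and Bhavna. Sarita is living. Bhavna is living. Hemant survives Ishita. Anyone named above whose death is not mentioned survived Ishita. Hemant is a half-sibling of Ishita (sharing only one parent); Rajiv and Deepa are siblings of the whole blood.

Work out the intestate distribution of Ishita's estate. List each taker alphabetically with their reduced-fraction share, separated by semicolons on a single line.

No spouse, descendants, or parent survives, so the estate passes to Ishita's siblings per stirpes.
Half-blood siblings count for one-half the weight of whole-blood siblings at the initial division.
Dividing 1 in proportion to weights (total weight 5/2): Rajiv (weight 1) → 2/5; Deepa (weight 1) → 2/5; Hemant (weight 1/2) → 1/5.
Rajiv is living and takes 2/5.
Deepa predeceased; the 2/5 allotted to Deepa's branch passes to Deepa's issue by representation.
The 2/5 is divided into 4 equal shares of 1/10 among Sarita, Falguni, Manoj, Bhavna.
Sarita is living and takes 1/10.
Falguni is living and takes 1/10.
Manoj is living and takes 1/10.
Bhavna is living and takes 1/10.
Hemant is living and takes 1/5.

Bhavna 1/10; Falguni 1/10; Hemant 1/5; Manoj 1/10; Rajiv 2/5; Sarita 1/10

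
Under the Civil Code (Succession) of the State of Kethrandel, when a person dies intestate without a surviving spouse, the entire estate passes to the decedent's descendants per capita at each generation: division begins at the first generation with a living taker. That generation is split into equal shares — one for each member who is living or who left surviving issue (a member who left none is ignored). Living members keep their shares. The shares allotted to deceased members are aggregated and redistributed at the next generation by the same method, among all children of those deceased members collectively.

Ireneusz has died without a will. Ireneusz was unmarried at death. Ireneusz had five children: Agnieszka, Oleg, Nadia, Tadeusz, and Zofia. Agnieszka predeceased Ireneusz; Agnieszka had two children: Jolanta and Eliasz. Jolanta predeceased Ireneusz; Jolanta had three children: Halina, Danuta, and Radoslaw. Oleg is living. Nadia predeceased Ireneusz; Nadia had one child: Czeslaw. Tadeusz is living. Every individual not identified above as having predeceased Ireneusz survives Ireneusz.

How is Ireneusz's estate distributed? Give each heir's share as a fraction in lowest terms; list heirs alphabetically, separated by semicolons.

Czeslaw 2/15; Danuta 2/45; Eliasz 2/15; Halina 2/45; Oleg 1/5; Radoslaw 2/45; Tadeusz 1/5; Zofia 1/5

There is no surviving spouse, so the entire estate passes to Ireneusz's descendants per capita at each generation.
At generation 1 (Agnieszka, Oleg, Nadia, Tadeusz, Zofia) there are 5 shares of (1)/5 = 1/5 each.
Living: Oleg, Tadeusz, and Zofia — each takes 1/5.
Deceased: Agnieszka and Nadia. Their combined 2/5 is pooled and carried to generation 2.
At generation 2 (Jolanta, Eliasz, Czeslaw) there are 3 shares of (2/5)/3 = 2/15 each.
Living: Eliasz and Czeslaw — each takes 2/15.
Deceased: Jolanta. That 2/15 share is carried to generation 3.
At generation 3 (Halina, Danuta, Radoslaw) there are 3 shares of (2/15)/3 = 2/45 each.
Living: Halina, Danuta, and Radoslaw — each takes 2/45.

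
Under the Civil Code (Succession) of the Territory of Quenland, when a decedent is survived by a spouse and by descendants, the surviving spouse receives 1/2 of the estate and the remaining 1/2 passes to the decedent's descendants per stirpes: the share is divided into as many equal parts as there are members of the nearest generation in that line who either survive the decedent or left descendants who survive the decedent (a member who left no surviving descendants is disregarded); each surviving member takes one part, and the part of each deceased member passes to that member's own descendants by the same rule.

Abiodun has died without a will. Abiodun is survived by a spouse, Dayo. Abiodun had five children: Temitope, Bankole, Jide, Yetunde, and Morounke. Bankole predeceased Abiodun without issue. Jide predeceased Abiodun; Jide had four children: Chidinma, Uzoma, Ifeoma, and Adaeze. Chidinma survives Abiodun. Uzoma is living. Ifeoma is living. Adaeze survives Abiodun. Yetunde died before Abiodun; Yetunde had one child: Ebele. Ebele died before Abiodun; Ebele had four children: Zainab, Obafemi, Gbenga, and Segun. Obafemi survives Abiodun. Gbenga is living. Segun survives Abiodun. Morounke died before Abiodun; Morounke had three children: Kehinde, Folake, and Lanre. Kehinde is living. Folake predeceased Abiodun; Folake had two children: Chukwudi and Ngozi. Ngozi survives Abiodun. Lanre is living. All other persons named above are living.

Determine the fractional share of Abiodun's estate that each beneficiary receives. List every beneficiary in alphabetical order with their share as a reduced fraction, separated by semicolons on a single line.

Adaeze 1/32; Chidinma 1/32; Chukwudi 1/48; Dayo 1/2; Gbenga 1/32; Ifeoma 1/32; Kehinde 1/24; Lanre 1/24; Ngozi 1/48; Obafemi 1/32; Segun 1/32; Temitope 1/8; Uzoma 1/32; Zainab 1/32

Dayo, as surviving spouse, takes 1/2.
The remaining 1/2 passes to Abiodun's descendants per stirpes.
Bankole left no surviving issue, so that branch lapses and is disregarded.
The 1/2 is divided into 4 equal shares of 1/8 among Temitope, Jide, Yetunde, Morounke.
Temitope is living and takes 1/8.
Jide predeceased; the 1/8 allotted to Jide's branch passes to Jide's issue by representation.
The 1/8 is divided into 4 equal shares of 1/32 among Chidinma, Uzoma, Ifeoma, Adaeze.
Chidinma is living and takes 1/32.
Uzoma is living and takes 1/32.
Ifeoma is living and takes 1/32.
Adaeze is living and takes 1/32.
Yetunde predeceased; the 1/8 allotted to Yetunde's branch passes to Yetunde's issue by representation.
Ebele's line is the sole branch at this level, so the full 1/8 passes to Ebele's issue by representation.
The 1/8 is divided into 4 equal shares of 1/32 among Zainab, Obafemi, Gbenga, Segun.
Zainab is living and takes 1/32.
Obafemi is living and takes 1/32.
Gbenga is living and takes 1/32.
Segun is living and takes 1/32.
Morounke predeceased; the 1/8 allotted to Morounke's branch passes to Morounke's issue by representation.
The 1/8 is divided into 3 equal shares of 1/24 among Kehinde, Folake, Lanre.
Kehinde is living and takes 1/24.
Folake predeceased; the 1/24 allotted to Folake's branch passes to Folake's issue by representation.
The 1/24 is divided into 2 equal shares of 1/48 among Chukwudi, Ngozi.
Chukwudi is living and takes 1/48.
Ngozi is living and takes 1/48.
Lanre is living and takes 1/24.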